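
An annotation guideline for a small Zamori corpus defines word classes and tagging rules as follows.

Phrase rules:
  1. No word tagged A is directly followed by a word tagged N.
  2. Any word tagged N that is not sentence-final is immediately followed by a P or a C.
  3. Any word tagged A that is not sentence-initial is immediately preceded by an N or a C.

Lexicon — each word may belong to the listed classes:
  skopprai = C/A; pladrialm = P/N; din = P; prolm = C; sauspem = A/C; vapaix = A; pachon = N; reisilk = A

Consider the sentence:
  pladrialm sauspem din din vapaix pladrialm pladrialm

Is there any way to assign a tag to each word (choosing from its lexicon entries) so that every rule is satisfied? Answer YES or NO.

NO

Candidates per position — 1:pladrialm {P,N}; 2:sauspem {A,C}; 3:din {P}; 4:din {P}; 5:vapaix {A}; 6:pladrialm {P,N}; 7:pladrialm {P,N}.
Rule 3 cannot be satisfied by any choice of tags from the lexicon.
So there is no consistent tagging.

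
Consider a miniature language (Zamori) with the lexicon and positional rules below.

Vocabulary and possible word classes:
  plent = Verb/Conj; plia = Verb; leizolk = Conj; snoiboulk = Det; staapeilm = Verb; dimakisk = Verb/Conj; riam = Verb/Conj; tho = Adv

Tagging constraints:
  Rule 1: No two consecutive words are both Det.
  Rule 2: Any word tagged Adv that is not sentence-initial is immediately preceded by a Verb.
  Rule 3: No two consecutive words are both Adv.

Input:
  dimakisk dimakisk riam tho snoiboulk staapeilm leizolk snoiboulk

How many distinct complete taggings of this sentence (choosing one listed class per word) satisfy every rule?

4

Candidates per position — 1:dimakisk {Verb,Conj}; 2:dimakisk {Verb,Conj}; 3:riam {Verb,Conj}; 4:tho {Adv}; 5:snoiboulk {Det}; 6:staapeilm {Verb}; 7:leizolk {Conj}; 8:snoiboulk {Det}.
There are 8 candidate sequences in total.
The sequences that satisfy every rule: Verb Verb Verb Adv Det Verb Conj Det; Verb Conj Verb Adv Det Verb Conj Det; Conj Verb Verb Adv Det Verb Conj Det; Conj Conj Verb Adv Det Verb Conj Det.
Count = 4.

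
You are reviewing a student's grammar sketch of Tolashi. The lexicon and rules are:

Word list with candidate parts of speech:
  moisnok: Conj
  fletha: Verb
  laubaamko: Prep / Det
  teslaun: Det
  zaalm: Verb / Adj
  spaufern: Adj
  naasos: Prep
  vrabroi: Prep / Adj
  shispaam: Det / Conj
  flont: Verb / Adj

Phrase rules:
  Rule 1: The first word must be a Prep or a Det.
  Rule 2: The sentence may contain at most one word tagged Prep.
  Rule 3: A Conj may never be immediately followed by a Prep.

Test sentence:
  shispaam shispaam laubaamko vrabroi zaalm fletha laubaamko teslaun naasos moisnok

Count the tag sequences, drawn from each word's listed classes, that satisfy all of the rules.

Candidates per position — 1:shispaam {Det,Conj}; 2:shispaam {Det,Conj}; 3:laubaamko {Prep,Det}; 4:vrabroi {Prep,Adj}; 5:zaalm {Verb,Adj}; 6:fletha {Verb}; 7:laubaamko {Prep,Det}; 8:teslaun {Det}; 9:naasos {Prep}; 10:moisnok {Conj}.
There are 64 candidate sequences in total.
The sequences that satisfy every rule: Det Det Det Adj Verb Verb Det Det Prep Conj; Det Det Det Adj Adj Verb Det Det Prep Conj; Det Conj Det Adj Verb Verb Det Det Prep Conj; Det Conj Det Adj Adj Verb Det Det Prep Conj.
Count = 4.

4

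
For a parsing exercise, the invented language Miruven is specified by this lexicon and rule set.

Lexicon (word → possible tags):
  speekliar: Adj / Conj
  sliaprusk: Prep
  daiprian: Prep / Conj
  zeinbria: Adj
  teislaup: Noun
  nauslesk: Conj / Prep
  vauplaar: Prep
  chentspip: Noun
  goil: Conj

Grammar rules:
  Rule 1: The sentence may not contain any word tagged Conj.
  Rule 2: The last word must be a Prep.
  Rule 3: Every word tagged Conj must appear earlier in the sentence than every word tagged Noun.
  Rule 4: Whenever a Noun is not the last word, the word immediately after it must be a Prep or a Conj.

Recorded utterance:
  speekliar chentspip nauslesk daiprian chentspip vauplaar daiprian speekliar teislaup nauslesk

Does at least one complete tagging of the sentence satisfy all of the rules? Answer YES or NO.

YES

Candidates per position — 1:speekliar {Adj,Conj}; 2:chentspip {Noun}; 3:nauslesk {Conj,Prep}; 4:daiprian {Prep,Conj}; 5:chentspip {Noun}; 6:vauplaar {Prep}; 7:daiprian {Prep,Conj}; 8:speekliar {Adj,Conj}; 9:teislaup {Noun}; 10:nauslesk {Conj,Prep}.
One satisfying assignment: Adj Noun Prep Prep Noun Prep Prep Adj Noun Prep.
Verifying each rule — rule 1 ok; rule 2 ok; rule 3 ok; rule 4 ok.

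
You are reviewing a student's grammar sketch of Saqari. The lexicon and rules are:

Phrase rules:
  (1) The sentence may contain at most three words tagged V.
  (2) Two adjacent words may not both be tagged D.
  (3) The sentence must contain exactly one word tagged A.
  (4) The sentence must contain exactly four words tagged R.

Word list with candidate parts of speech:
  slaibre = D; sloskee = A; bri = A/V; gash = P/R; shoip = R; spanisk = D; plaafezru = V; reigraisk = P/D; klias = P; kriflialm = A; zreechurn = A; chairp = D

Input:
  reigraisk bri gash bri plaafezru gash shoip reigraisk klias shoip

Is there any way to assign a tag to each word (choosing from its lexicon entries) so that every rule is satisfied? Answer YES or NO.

YES

Candidates per position — 1:reigraisk {P,D}; 2:bri {A,V}; 3:gash {P,R}; 4:bri {A,V}; 5:plaafezru {V}; 6:gash {P,R}; 7:shoip {R}; 8:reigraisk {P,D}; 9:klias {P}; 10:shoip {R}.
One satisfying assignment: P A R V V R R D P R.
Checking: rule 1 holds; rule 2 holds; rule 3 holds; rule 4 holds.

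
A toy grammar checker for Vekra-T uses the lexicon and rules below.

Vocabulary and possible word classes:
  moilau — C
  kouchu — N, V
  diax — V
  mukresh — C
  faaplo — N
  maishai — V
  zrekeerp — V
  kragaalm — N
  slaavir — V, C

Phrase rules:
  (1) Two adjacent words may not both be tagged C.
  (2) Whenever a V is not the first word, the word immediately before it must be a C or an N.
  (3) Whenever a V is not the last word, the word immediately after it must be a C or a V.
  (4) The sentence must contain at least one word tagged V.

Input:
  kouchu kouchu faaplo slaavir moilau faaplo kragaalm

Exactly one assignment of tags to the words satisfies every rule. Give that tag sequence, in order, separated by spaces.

N N N V C N N

Candidates per position — 1:kouchu {N,V}; 2:kouchu {N,V}; 3:faaplo {N}; 4:slaavir {V,C}; 5:moilau {C}; 6:faaplo {N}; 7:kragaalm {N}.
Word 1 cannot be V — rule 3 would then fail for every completion. It is N.
Word 2 cannot be V — rule 3 would then fail for every completion. It is N.
Word 4 cannot be C — rule 1 would then fail for every completion. It is V.
The unique satisfying tagging is: N N N V C N N.
Rule-by-rule: rule 1 satisfied; rule 2 satisfied; rule 3 satisfied; rule 4 satisfied.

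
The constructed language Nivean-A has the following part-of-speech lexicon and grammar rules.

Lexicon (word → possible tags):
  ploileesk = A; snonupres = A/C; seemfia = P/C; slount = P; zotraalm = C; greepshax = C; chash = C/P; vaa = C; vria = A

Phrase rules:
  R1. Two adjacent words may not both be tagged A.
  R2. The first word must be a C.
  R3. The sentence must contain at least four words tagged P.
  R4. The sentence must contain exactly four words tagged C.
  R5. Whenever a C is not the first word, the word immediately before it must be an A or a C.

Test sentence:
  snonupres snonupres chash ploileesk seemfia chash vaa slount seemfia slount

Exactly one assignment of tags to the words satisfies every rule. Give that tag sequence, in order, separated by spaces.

Candidates per position — 1:snonupres {A,C}; 2:snonupres {A,C}; 3:chash {C,P}; 4:ploileesk {A}; 5:seemfia {P,C}; 6:chash {C,P}; 7:vaa {C}; 8:slount {P}; 9:seemfia {P,C}; 10:slount {P}.
At position 1, choosing A makes rule 2 impossible to satisfy; hence C.
At position 5, choosing P makes rule 5 impossible to satisfy; hence C.
At position 6, choosing P makes rule 5 impossible to satisfy; hence C.
At position 9, choosing C makes rule 3 impossible to satisfy; hence P.
At position 2, choosing C makes rule 4 impossible to satisfy; hence A.
At position 3, choosing C makes rule 3 impossible to satisfy; hence P.
That leaves exactly one tagging: C A P A C C C P P P.
Rule-by-rule: rule 1 holds; rule 2 holds; rule 3 holds; rule 4 holds; rule 5 holds.

C A P A C C C P P P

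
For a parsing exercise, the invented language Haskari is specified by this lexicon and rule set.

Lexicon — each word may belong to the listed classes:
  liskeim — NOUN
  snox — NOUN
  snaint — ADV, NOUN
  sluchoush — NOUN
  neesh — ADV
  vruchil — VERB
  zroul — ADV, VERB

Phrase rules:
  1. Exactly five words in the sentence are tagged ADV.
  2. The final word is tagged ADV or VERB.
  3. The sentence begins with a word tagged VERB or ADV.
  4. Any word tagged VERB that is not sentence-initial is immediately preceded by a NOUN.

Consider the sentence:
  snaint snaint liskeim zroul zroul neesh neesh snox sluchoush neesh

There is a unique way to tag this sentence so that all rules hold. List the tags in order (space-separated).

ADV NOUN NOUN VERB ADV ADV ADV NOUN NOUN ADV

Candidates per position — 1:snaint {ADV,NOUN}; 2:snaint {ADV,NOUN}; 3:liskeim {NOUN}; 4:zroul {ADV,VERB}; 5:zroul {ADV,VERB}; 6:neesh {ADV}; 7:neesh {ADV}; 8:snox {NOUN}; 9:sluchoush {NOUN}; 10:neesh {ADV}.
Position 1: NOUN is ruled out by rule 3; that leaves ADV.
Position 5: VERB is ruled out by rule 4; that leaves ADV.
Position 2: ADV is ruled out by rule 1; that leaves NOUN.
Position 4: ADV is ruled out by rule 1; that leaves VERB.
The only consistent sequence is: ADV NOUN NOUN VERB ADV ADV ADV NOUN NOUN ADV.
Rule-by-rule: rule 1 ok; rule 2 ok; rule 3 ok; rule 4 ok.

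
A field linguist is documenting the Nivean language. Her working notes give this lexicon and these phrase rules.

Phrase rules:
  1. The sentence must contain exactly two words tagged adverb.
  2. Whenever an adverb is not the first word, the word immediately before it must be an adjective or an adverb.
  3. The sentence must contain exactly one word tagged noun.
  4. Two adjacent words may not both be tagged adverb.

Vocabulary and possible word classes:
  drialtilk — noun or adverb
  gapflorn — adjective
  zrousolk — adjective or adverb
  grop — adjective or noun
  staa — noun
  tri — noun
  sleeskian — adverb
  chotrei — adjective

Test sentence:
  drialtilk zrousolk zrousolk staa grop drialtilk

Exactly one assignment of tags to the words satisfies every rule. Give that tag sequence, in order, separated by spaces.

Candidates per position — 1:drialtilk {noun,adverb}; 2:zrousolk {adjective,adverb}; 3:zrousolk {adjective,adverb}; 4:staa {noun}; 5:grop {adjective,noun}; 6:drialtilk {noun,adverb}.
At position 1, choosing noun makes rule 3 impossible to satisfy; hence adverb.
At position 2, choosing adverb makes rule 4 impossible to satisfy; hence adjective.
At position 5, choosing noun makes rule 3 impossible to satisfy; hence adjective.
At position 6, choosing noun makes rule 3 impossible to satisfy; hence adverb.
At position 3, choosing adverb makes rule 1 impossible to satisfy; hence adjective.
That leaves exactly one tagging: adverb adjective adjective noun adjective adverb.
Checking: rule 1 satisfied; rule 2 satisfied; rule 3 satisfied; rule 4 satisfied.

adverb adjective adjective noun adjective adverb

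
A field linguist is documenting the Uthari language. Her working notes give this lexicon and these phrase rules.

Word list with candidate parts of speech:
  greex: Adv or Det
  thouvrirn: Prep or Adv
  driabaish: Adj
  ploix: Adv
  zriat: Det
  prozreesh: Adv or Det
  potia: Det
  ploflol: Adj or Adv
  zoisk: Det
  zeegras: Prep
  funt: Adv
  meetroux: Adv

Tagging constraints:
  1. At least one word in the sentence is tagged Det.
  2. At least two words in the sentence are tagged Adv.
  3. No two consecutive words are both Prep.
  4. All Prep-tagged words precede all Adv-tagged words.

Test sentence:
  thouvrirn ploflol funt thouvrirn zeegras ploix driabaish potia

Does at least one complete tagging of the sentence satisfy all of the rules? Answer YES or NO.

NO

Candidates per position — 1:thouvrirn {Prep,Adv}; 2:ploflol {Adj,Adv}; 3:funt {Adv}; 4:thouvrirn {Prep,Adv}; 5:zeegras {Prep}; 6:ploix {Adv}; 7:driabaish {Adj}; 8:potia {Det}.
Rule 4 cannot be satisfied by any choice of tags from the lexicon.
So there is no consistent tagging.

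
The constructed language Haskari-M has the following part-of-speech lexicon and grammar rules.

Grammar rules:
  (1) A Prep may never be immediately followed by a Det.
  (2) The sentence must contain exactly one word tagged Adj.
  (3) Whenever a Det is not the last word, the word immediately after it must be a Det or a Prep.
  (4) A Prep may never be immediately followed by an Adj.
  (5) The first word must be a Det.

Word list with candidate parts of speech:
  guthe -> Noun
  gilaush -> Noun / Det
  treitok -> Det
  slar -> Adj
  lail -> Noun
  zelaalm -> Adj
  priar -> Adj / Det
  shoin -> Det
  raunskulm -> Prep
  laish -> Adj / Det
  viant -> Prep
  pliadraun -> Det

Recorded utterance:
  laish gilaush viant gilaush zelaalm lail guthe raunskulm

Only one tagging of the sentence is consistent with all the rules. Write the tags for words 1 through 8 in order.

Candidates per position — 1:laish {Adj,Det}; 2:gilaush {Noun,Det}; 3:viant {Prep}; 4:gilaush {Noun,Det}; 5:zelaalm {Adj}; 6:lail {Noun}; 7:guthe {Noun}; 8:raunskulm {Prep}.
Word 1 cannot be Adj — rule 2 would then fail for every completion. It is Det.
Word 2 cannot be Noun — rule 3 would then fail for every completion. It is Det.
Word 4 cannot be Det — rule 1 would then fail for every completion. It is Noun.
So the tagging must be: Det Det Prep Noun Adj Noun Noun Prep.
Check: rule 1 ✓; rule 2 ✓; rule 3 ✓; rule 4 ✓; rule 5 ✓.

Det Det Prep Noun Adj Noun Noun Prep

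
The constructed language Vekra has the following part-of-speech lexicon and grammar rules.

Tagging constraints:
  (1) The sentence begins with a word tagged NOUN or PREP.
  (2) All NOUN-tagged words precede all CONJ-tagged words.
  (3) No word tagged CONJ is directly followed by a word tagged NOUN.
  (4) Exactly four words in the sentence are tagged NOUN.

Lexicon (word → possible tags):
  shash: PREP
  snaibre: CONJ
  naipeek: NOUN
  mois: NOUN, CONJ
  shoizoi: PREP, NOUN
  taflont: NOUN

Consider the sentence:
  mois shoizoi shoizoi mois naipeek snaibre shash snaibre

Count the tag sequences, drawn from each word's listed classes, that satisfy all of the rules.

2

Candidates per position — 1:mois {NOUN,CONJ}; 2:shoizoi {PREP,NOUN}; 3:shoizoi {PREP,NOUN}; 4:mois {NOUN,CONJ}; 5:naipeek {NOUN}; 6:snaibre {CONJ}; 7:shash {PREP}; 8:snaibre {CONJ}.
There are 16 candidate sequences in total.
The sequences that satisfy every rule: NOUN PREP NOUN NOUN NOUN CONJ PREP CONJ; NOUN NOUN PREP NOUN NOUN CONJ PREP CONJ.
Count = 2.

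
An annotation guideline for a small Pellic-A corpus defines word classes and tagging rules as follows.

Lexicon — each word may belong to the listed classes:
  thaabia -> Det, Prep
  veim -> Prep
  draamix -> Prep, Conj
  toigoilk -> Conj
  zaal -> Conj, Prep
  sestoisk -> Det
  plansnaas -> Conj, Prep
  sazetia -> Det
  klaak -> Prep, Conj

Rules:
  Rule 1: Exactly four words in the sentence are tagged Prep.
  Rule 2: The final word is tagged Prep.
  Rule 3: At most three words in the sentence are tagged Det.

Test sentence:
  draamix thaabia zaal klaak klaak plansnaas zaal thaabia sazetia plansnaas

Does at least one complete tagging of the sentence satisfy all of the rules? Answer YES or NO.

Candidates per position — 1:draamix {Prep,Conj}; 2:thaabia {Det,Prep}; 3:zaal {Conj,Prep}; 4:klaak {Prep,Conj}; 5:klaak {Prep,Conj}; 6:plansnaas {Conj,Prep}; 7:zaal {Conj,Prep}; 8:thaabia {Det,Prep}; 9:sazetia {Det}; 10:plansnaas {Conj,Prep}.
One satisfying assignment: Conj Prep Conj Conj Conj Prep Prep Det Det Prep.
Verifying each rule — rule 1 holds; rule 2 holds; rule 3 holds.

YES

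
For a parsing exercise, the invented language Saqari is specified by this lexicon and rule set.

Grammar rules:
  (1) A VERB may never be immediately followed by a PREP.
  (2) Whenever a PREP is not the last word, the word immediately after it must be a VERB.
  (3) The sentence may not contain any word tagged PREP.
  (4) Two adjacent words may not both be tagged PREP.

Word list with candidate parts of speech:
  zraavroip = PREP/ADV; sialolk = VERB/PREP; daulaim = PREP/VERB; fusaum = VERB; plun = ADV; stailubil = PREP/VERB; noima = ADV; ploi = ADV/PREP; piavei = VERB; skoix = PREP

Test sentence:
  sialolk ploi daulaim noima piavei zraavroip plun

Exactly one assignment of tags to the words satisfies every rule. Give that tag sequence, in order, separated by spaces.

VERB ADV VERB ADV VERB ADV ADV

Candidates per position — 1:sialolk {VERB,PREP}; 2:ploi {ADV,PREP}; 3:daulaim {PREP,VERB}; 4:noima {ADV}; 5:piavei {VERB}; 6:zraavroip {PREP,ADV}; 7:plun {ADV}.
Position 1: PREP is ruled out by rule 2; that leaves VERB.
Position 2: PREP is ruled out by rule 1; that leaves ADV.
Position 3: PREP is ruled out by rule 2; that leaves VERB.
Position 6: PREP is ruled out by rule 1; that leaves ADV.
That leaves exactly one tagging: VERB ADV VERB ADV VERB ADV ADV.
Verifying each rule — rule 1 ok; rule 2 ok; rule 3 ok; rule 4 ok.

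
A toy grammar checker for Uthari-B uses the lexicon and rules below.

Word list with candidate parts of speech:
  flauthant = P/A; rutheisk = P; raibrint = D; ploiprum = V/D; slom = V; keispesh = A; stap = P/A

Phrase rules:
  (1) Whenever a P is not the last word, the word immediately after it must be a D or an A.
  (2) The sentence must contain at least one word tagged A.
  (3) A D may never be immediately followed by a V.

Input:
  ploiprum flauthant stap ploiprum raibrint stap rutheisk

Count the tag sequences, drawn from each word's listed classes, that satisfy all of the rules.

10

Candidates per position — 1:ploiprum {V,D}; 2:flauthant {P,A}; 3:stap {P,A}; 4:ploiprum {V,D}; 5:raibrint {D}; 6:stap {P,A}; 7:rutheisk {P}.
There are 32 candidate sequences in total.
Checking each against the rules leaves 10 sequences.
Count = 10.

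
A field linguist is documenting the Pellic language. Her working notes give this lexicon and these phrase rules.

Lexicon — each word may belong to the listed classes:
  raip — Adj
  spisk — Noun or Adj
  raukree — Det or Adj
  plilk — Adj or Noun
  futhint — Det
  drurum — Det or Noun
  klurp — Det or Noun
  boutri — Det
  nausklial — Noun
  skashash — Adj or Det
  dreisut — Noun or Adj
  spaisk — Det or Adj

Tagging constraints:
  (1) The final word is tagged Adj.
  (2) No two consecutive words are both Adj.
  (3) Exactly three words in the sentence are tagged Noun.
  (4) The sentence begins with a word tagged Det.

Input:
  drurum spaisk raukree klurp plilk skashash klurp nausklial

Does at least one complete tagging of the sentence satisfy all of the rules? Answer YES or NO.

Candidates per position — 1:drurum {Det,Noun}; 2:spaisk {Det,Adj}; 3:raukree {Det,Adj}; 4:klurp {Det,Noun}; 5:plilk {Adj,Noun}; 6:skashash {Adj,Det}; 7:klurp {Det,Noun}; 8:nausklial {Noun}.
Rule 1 cannot be satisfied by any choice of tags from the lexicon.
So there is no consistent tagging.

NO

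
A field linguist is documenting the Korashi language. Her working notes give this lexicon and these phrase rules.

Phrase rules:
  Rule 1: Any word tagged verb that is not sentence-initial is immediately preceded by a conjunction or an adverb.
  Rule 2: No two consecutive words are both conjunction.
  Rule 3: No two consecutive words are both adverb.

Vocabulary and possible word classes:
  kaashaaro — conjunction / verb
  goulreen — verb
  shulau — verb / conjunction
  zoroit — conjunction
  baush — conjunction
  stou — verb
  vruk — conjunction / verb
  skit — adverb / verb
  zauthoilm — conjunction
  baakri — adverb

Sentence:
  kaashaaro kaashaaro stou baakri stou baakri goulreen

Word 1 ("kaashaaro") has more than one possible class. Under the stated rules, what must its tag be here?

verb

Candidates per position — 1:kaashaaro {conjunction,verb}; 2:kaashaaro {conjunction,verb}; 3:stou {verb}; 4:baakri {adverb}; 5:stou {verb}; 6:baakri {adverb}; 7:goulreen {verb}.
If word 2 were verb, no tagging could satisfy rule 1; so word 2 is conjunction.
If word 1 were conjunction, no tagging could satisfy rule 2; so word 1 is verb.
So the tagging must be: verb conjunction verb adverb verb adverb verb.
Verifying each rule — rule 1 ✓; rule 2 ✓; rule 3 ✓.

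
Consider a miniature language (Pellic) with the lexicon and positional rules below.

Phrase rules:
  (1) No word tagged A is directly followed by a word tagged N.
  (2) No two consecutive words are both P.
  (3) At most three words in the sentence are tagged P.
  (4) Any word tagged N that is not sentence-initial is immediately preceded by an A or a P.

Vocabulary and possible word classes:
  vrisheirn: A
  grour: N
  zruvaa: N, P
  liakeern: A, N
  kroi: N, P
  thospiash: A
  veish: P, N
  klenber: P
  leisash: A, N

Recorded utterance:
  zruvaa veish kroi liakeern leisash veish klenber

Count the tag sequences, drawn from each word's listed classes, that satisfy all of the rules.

Candidates per position — 1:zruvaa {N,P}; 2:veish {P,N}; 3:kroi {N,P}; 4:liakeern {A,N}; 5:leisash {A,N}; 6:veish {P,N}; 7:klenber {P}.
There are 64 candidate sequences in total.
Every candidate sequence violates at least one rule; no consistent tagging exists.
Count = 0.

0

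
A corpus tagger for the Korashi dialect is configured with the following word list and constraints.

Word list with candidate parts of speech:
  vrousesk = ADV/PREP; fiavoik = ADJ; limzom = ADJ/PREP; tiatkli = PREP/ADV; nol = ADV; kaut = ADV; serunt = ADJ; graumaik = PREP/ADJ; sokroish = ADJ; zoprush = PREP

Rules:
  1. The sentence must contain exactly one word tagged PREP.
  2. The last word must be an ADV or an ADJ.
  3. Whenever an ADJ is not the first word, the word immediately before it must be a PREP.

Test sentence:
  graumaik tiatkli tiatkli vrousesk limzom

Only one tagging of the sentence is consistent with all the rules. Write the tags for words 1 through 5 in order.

ADJ ADV ADV PREP ADJ

Candidates per position — 1:graumaik {PREP,ADJ}; 2:tiatkli {PREP,ADV}; 3:tiatkli {PREP,ADV}; 4:vrousesk {ADV,PREP}; 5:limzom {ADJ,PREP}.
If word 5 were PREP, no tagging could satisfy rule 2; so word 5 is ADJ.
If word 4 were ADV, no tagging could satisfy rule 3; so word 4 is PREP.
If word 1 were PREP, no tagging could satisfy rule 1; so word 1 is ADJ.
If word 2 were PREP, no tagging could satisfy rule 1; so word 2 is ADV.
If word 3 were PREP, no tagging could satisfy rule 1; so word 3 is ADV.
That leaves exactly one tagging: ADJ ADV ADV PREP ADJ.
Checking: rule 1 ✓; rule 2 ✓; rule 3 ✓.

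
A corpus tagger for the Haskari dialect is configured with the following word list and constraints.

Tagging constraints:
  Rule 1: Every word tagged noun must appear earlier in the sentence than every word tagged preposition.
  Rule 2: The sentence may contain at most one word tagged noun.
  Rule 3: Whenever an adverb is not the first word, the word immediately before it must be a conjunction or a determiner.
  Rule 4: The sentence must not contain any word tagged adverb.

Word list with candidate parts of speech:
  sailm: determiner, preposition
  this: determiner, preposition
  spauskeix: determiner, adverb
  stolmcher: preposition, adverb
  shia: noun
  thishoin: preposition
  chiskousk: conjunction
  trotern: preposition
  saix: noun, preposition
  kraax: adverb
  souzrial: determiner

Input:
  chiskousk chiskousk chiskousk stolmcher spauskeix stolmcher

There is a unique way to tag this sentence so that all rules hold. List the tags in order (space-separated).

conjunction conjunction conjunction preposition determiner preposition

Candidates per position — 1:chiskousk {conjunction}; 2:chiskousk {conjunction}; 3:chiskousk {conjunction}; 4:stolmcher {preposition,adverb}; 5:spauskeix {determiner,adverb}; 6:stolmcher {preposition,adverb}.
Word 4 cannot be adverb — rule 4 would then fail for every completion. It is preposition.
Word 5 cannot be adverb — rule 3 would then fail for every completion. It is determiner.
Word 6 cannot be adverb — rule 4 would then fail for every completion. It is preposition.
That leaves exactly one tagging: conjunction conjunction conjunction preposition determiner preposition.
Check: rule 1 ok; rule 2 ok; rule 3 ok; rule 4 ok.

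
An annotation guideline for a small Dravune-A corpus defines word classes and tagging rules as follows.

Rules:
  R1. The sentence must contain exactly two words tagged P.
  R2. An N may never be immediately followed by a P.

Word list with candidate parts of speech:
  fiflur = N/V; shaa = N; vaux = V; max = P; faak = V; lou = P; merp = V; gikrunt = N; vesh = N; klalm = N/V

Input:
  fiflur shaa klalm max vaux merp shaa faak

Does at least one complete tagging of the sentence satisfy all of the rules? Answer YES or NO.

Candidates per position — 1:fiflur {N,V}; 2:shaa {N}; 3:klalm {N,V}; 4:max {P}; 5:vaux {V}; 6:merp {V}; 7:shaa {N}; 8:faak {V}.
Rule 1 cannot be satisfied by any choice of tags from the lexicon.
So there is no consistent tagging.

NO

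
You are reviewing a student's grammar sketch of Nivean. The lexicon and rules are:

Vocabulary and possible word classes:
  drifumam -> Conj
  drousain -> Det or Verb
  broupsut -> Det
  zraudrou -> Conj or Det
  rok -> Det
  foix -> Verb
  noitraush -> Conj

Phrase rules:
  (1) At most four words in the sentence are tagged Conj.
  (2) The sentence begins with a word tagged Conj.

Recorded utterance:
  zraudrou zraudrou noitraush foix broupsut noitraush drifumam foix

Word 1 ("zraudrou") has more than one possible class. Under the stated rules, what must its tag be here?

Candidates per position — 1:zraudrou {Conj,Det}; 2:zraudrou {Conj,Det}; 3:noitraush {Conj}; 4:foix {Verb}; 5:broupsut {Det}; 6:noitraush {Conj}; 7:drifumam {Conj}; 8:foix {Verb}.
If word 1 were Det, no tagging could satisfy rule 2; so word 1 is Conj.
If word 2 were Conj, no tagging could satisfy rule 1; so word 2 is Det.
That leaves exactly one tagging: Conj Det Conj Verb Det Conj Conj Verb.
Rule-by-rule: rule 1 satisfied; rule 2 satisfied.

Conj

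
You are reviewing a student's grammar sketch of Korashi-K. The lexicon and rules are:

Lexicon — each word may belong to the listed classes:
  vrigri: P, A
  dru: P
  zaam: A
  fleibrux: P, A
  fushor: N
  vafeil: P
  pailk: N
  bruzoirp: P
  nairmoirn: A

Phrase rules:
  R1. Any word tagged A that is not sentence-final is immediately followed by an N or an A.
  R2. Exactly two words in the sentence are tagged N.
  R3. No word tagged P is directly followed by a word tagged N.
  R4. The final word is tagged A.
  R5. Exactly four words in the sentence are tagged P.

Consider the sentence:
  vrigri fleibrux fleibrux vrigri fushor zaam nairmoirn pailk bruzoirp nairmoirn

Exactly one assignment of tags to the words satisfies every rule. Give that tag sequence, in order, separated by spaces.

Candidates per position — 1:vrigri {P,A}; 2:fleibrux {P,A}; 3:fleibrux {P,A}; 4:vrigri {P,A}; 5:fushor {N}; 6:zaam {A}; 7:nairmoirn {A}; 8:pailk {N}; 9:bruzoirp {P}; 10:nairmoirn {A}.
Position 4: tagging it P would leave rule 3 unsatisfiable, so it must be A.
Position 1: tagging it A would leave rule 5 unsatisfiable, so it must be P.
Position 2: tagging it A would leave rule 5 unsatisfiable, so it must be P.
Position 3: tagging it A would leave rule 5 unsatisfiable, so it must be P.
So the tagging must be: P P P A N A A N P A.
Verifying each rule — rule 1 satisfied; rule 2 satisfied; rule 3 satisfied; rule 4 satisfied; rule 5 satisfied.

P P P A N A A N P A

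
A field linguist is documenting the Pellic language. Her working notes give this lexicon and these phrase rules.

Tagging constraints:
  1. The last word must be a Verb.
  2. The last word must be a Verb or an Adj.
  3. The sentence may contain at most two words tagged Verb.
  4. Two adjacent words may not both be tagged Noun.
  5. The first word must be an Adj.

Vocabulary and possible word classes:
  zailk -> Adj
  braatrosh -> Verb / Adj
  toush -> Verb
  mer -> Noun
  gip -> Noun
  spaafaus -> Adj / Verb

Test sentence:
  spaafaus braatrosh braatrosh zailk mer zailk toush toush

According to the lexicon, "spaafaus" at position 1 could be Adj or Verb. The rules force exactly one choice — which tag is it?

Candidates per position — 1:spaafaus {Adj,Verb}; 2:braatrosh {Verb,Adj}; 3:braatrosh {Verb,Adj}; 4:zailk {Adj}; 5:mer {Noun}; 6:zailk {Adj}; 7:toush {Verb}; 8:toush {Verb}.
At position 1, choosing Verb makes rule 3 impossible to satisfy; hence Adj.
At position 2, choosing Verb makes rule 3 impossible to satisfy; hence Adj.
At position 3, choosing Verb makes rule 3 impossible to satisfy; hence Adj.
That leaves exactly one tagging: Adj Adj Adj Adj Noun Adj Verb Verb.
Rule-by-rule: rule 1 ok; rule 2 ok; rule 3 ok; rule 4 ok; rule 5 ok.

Adj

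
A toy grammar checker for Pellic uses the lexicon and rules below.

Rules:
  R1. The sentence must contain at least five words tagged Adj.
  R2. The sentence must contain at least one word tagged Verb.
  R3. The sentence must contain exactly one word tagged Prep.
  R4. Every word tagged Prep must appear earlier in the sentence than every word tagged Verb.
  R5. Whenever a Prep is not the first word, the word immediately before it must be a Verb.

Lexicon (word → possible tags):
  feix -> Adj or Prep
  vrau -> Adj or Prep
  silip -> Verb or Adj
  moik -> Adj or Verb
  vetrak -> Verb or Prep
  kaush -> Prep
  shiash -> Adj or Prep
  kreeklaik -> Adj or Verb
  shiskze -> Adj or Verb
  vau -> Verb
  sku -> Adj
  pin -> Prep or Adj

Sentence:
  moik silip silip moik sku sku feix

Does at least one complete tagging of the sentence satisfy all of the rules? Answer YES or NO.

Candidates per position — 1:moik {Adj,Verb}; 2:silip {Verb,Adj}; 3:silip {Verb,Adj}; 4:moik {Adj,Verb}; 5:sku {Adj}; 6:sku {Adj}; 7:feix {Adj,Prep}.
Every candidate sequence violates at least one rule; no consistent tagging exists.

NO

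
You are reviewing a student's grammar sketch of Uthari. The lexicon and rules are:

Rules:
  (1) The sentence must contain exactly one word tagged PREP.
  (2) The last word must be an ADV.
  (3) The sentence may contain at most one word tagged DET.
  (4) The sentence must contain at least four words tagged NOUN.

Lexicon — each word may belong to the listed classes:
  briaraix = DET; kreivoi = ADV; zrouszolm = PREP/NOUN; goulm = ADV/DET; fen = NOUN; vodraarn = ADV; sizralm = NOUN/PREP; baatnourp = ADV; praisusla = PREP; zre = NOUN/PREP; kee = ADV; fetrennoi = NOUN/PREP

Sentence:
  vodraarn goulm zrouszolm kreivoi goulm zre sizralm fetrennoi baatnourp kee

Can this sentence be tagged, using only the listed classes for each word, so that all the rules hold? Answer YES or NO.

Candidates per position — 1:vodraarn {ADV}; 2:goulm {ADV,DET}; 3:zrouszolm {PREP,NOUN}; 4:kreivoi {ADV}; 5:goulm {ADV,DET}; 6:zre {NOUN,PREP}; 7:sizralm {NOUN,PREP}; 8:fetrennoi {NOUN,PREP}; 9:baatnourp {ADV}; 10:kee {ADV}.
Every candidate sequence violates at least one rule; no consistent tagging exists.

NO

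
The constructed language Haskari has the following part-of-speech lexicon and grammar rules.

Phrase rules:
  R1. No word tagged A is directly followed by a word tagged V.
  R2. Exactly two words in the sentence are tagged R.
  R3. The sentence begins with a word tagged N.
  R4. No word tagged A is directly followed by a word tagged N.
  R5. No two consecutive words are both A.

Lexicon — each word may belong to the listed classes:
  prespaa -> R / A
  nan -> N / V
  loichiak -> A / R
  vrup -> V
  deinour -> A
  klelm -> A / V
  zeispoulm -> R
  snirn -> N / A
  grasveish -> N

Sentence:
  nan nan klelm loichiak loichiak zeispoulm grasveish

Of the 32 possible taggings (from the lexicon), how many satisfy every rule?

Candidates per position — 1:nan {N,V}; 2:nan {N,V}; 3:klelm {A,V}; 4:loichiak {A,R}; 5:loichiak {A,R}; 6:zeispoulm {R}; 7:grasveish {N}.
There are 32 candidate sequences in total.
Checking each against the rules leaves 6 sequences.
Count = 6.

6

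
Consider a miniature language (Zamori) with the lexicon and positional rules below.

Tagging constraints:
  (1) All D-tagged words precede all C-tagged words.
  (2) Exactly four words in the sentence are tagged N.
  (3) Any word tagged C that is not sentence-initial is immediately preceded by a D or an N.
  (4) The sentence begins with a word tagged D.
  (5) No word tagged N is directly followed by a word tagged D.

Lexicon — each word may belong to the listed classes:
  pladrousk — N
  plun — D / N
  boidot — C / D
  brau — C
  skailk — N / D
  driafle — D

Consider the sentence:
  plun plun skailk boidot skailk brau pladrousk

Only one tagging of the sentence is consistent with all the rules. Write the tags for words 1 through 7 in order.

Candidates per position — 1:plun {D,N}; 2:plun {D,N}; 3:skailk {N,D}; 4:boidot {C,D}; 5:skailk {N,D}; 6:brau {C}; 7:pladrousk {N}.
If word 1 were N, no tagging could satisfy rule 4; so word 1 is D.
If word 2 were D, no tagging could satisfy rule 2; so word 2 is N.
If word 3 were D, no tagging could satisfy rule 2; so word 3 is N.
If word 4 were D, no tagging could satisfy rule 5; so word 4 is C.
If word 5 were D, no tagging could satisfy rule 1; so word 5 is N.
So the tagging must be: D N N C N C N.
Verifying each rule — rule 1 satisfied; rule 2 satisfied; rule 3 satisfied; rule 4 satisfied; rule 5 satisfied.

D N N C N C N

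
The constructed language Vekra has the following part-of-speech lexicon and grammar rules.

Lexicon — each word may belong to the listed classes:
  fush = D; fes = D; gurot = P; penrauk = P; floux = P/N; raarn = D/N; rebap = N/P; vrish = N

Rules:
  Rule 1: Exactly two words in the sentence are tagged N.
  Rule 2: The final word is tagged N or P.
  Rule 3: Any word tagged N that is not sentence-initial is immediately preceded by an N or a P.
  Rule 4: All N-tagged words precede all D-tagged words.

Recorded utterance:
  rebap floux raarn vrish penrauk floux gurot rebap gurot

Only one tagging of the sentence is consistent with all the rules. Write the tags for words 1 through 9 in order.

Candidates per position — 1:rebap {N,P}; 2:floux {P,N}; 3:raarn {D,N}; 4:vrish {N}; 5:penrauk {P}; 6:floux {P,N}; 7:gurot {P}; 8:rebap {N,P}; 9:gurot {P}.
At position 3, choosing D makes rule 3 impossible to satisfy; hence N.
At position 6, choosing N makes rule 1 impossible to satisfy; hence P.
At position 8, choosing N makes rule 1 impossible to satisfy; hence P.
At position 1, choosing N makes rule 1 impossible to satisfy; hence P.
At position 2, choosing N makes rule 1 impossible to satisfy; hence P.
The only consistent sequence is: P P N N P P P P P.
Check: rule 1 ✓; rule 2 ✓; rule 3 ✓; rule 4 ✓.

P P N N P P P P P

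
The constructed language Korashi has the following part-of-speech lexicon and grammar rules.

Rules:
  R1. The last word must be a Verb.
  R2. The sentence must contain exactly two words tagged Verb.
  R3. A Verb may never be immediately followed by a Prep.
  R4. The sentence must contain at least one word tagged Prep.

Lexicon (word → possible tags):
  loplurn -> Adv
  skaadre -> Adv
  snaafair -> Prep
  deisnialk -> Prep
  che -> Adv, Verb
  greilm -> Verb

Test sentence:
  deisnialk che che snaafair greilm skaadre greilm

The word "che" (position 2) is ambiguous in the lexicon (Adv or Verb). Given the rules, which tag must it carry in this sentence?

Candidates per position — 1:deisnialk {Prep}; 2:che {Adv,Verb}; 3:che {Adv,Verb}; 4:snaafair {Prep}; 5:greilm {Verb}; 6:skaadre {Adv}; 7:greilm {Verb}.
Position 2: tagging it Verb would leave rule 2 unsatisfiable, so it must be Adv.
Position 3: tagging it Verb would leave rule 2 unsatisfiable, so it must be Adv.
So the tagging must be: Prep Adv Adv Prep Verb Adv Verb.
Verifying each rule — rule 1 ✓; rule 2 ✓; rule 3 ✓; rule 4 ✓.

Adv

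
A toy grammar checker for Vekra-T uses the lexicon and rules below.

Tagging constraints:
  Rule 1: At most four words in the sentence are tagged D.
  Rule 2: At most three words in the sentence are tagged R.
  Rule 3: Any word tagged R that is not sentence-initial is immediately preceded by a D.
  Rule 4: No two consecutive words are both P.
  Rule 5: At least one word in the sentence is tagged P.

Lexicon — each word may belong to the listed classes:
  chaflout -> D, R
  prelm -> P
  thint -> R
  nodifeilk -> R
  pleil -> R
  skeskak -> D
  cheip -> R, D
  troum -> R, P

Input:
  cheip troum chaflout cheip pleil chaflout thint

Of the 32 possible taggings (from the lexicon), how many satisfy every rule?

Candidates per position — 1:cheip {R,D}; 2:troum {R,P}; 3:chaflout {D,R}; 4:cheip {R,D}; 5:pleil {R}; 6:chaflout {D,R}; 7:thint {R}.
There are 32 candidate sequences in total.
The sequences that satisfy every rule: R P D D R D R; D P D D R D R.
Count = 2.

2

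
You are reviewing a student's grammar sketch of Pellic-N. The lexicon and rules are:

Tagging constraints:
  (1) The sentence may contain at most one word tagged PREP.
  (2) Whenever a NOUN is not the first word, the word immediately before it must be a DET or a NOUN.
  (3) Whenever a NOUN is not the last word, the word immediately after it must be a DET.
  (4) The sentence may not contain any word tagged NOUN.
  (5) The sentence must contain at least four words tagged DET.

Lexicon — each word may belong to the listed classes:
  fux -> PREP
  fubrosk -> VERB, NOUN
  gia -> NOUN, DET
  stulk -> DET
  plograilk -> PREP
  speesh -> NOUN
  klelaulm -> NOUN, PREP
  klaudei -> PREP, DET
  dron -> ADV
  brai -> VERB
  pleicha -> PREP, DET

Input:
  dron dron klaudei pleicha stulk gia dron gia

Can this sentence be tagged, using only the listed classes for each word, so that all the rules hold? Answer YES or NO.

Candidates per position — 1:dron {ADV}; 2:dron {ADV}; 3:klaudei {PREP,DET}; 4:pleicha {PREP,DET}; 5:stulk {DET}; 6:gia {NOUN,DET}; 7:dron {ADV}; 8:gia {NOUN,DET}.
One satisfying assignment: ADV ADV DET DET DET DET ADV DET.
Check: rule 1 satisfied; rule 2 satisfied; rule 3 satisfied; rule 4 satisfied; rule 5 satisfied.

YES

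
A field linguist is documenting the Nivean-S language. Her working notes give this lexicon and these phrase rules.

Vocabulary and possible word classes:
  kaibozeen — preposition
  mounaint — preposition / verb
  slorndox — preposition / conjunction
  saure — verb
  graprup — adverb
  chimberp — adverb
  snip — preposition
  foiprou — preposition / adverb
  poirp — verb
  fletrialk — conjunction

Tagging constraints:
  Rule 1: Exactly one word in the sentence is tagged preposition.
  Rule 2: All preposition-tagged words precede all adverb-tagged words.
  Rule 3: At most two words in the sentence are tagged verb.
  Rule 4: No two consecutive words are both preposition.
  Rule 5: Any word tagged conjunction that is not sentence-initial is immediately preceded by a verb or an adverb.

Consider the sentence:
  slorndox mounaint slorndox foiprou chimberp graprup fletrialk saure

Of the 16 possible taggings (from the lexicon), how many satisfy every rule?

3

Candidates per position — 1:slorndox {preposition,conjunction}; 2:mounaint {preposition,verb}; 3:slorndox {preposition,conjunction}; 4:foiprou {preposition,adverb}; 5:chimberp {adverb}; 6:graprup {adverb}; 7:fletrialk {conjunction}; 8:saure {verb}.
There are 16 candidate sequences in total.
The sequences that satisfy every rule: preposition verb conjunction adverb adverb adverb conjunction verb; conjunction verb preposition adverb adverb adverb conjunction verb; conjunction verb conjunction preposition adverb adverb conjunction verb.
Count = 3.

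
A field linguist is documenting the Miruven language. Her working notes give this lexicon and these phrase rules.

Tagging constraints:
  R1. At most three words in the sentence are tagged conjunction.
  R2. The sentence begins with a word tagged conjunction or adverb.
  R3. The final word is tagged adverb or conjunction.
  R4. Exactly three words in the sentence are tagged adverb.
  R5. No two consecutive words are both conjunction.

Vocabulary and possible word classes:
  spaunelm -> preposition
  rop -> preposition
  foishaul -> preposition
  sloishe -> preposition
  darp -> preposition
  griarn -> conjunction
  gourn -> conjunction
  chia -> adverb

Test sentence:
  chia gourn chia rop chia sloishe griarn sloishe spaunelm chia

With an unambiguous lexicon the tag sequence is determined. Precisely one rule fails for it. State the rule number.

4

Fixed tagging: adverb conjunction adverb preposition adverb preposition conjunction preposition preposition adverb.
Checking each rule: R1 pass, R2 pass, R3 pass, R4 fail, R5 pass.
Only rule 4 fails.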